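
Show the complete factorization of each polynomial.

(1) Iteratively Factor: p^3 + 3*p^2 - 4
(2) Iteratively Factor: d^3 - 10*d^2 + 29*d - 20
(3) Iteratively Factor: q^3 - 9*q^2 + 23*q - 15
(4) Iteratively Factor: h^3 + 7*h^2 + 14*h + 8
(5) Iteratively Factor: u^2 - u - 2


(1) = (p + 2)*(p^2 + p - 2) = (p - 1)*(p + 2)*(p + 2)
(2) = (d - 5)*(d^2 - 5*d + 4) = (d - 5)*(d - 4)*(d - 1)
(3) = (q - 5)*(q^2 - 4*q + 3) = (q - 5)*(q - 3)*(q - 1)
(4) = (h + 1)*(h^2 + 6*h + 8) = (h + 1)*(h + 4)*(h + 2)
(5) = (u + 1)*(u - 2)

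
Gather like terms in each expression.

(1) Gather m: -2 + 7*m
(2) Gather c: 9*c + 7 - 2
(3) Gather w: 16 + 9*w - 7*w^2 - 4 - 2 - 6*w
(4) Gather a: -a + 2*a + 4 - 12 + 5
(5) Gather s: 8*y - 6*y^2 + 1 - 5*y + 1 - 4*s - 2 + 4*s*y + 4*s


(1) = 7*m - 2
(2) = 9*c + 5
(3) = -7*w^2 + 3*w + 10
(4) = a - 3
(5) = 4*s*y - 6*y^2 + 3*y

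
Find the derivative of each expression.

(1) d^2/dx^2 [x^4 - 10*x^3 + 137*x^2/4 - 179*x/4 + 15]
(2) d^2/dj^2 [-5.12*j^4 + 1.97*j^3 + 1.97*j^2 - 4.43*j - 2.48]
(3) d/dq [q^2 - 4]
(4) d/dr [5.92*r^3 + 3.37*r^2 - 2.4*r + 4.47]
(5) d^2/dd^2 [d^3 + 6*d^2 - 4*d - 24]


(1) = 12*x^2 - 60*x + 137/2
(2) = -61.44*j^2 + 11.82*j + 3.94
(3) = 2*q
(4) = 17.76*r^2 + 6.74*r - 2.4
(5) = 6*d + 12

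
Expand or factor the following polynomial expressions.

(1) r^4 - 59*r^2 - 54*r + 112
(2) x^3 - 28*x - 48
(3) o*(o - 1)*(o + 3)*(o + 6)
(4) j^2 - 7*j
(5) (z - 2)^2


(1) = (r - 8)*(r - 1)*(r + 2)*(r + 7)
(2) = (x - 6)*(x + 2)*(x + 4)
(3) = o^4 + 8*o^3 + 9*o^2 - 18*o
(4) = j*(j - 7)
(5) = z^2 - 4*z + 4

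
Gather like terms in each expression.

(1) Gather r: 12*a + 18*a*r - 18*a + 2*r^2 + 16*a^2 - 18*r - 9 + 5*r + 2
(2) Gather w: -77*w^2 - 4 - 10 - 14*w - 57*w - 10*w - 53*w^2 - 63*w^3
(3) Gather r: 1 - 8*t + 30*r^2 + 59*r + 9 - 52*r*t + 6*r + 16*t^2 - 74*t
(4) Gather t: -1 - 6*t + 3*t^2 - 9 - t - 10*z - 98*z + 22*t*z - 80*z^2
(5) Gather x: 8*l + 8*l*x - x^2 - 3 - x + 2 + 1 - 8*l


(1) = 16*a^2 - 6*a + 2*r^2 + r*(18*a - 13) - 7
(2) = -63*w^3 - 130*w^2 - 81*w - 14
(3) = 30*r^2 + r*(65 - 52*t) + 16*t^2 - 82*t + 10
(4) = 3*t^2 + t*(22*z - 7) - 80*z^2 - 108*z - 10
(5) = -x^2 + x*(8*l - 1)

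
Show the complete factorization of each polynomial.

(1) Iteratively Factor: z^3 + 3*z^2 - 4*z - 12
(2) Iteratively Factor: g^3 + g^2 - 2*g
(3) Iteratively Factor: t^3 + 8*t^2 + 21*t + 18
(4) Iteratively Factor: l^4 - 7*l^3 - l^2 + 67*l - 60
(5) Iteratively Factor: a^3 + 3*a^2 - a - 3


(1) = (z - 2)*(z^2 + 5*z + 6) = (z - 2)*(z + 2)*(z + 3)
(2) = (g + 2)*(g^2 - g) = g*(g + 2)*(g - 1)
(3) = (t + 3)*(t^2 + 5*t + 6) = (t + 3)^2*(t + 2)
(4) = (l - 4)*(l^3 - 3*l^2 - 13*l + 15) = (l - 4)*(l + 3)*(l^2 - 6*l + 5) = (l - 4)*(l - 1)*(l + 3)*(l - 5)
(5) = (a - 1)*(a^2 + 4*a + 3) = (a - 1)*(a + 1)*(a + 3)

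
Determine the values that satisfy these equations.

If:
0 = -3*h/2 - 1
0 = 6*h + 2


Then:
No Solution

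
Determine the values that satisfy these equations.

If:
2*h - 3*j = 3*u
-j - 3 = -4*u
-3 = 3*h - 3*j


Then:
h = -24/7
j = -17/7
u = 1/7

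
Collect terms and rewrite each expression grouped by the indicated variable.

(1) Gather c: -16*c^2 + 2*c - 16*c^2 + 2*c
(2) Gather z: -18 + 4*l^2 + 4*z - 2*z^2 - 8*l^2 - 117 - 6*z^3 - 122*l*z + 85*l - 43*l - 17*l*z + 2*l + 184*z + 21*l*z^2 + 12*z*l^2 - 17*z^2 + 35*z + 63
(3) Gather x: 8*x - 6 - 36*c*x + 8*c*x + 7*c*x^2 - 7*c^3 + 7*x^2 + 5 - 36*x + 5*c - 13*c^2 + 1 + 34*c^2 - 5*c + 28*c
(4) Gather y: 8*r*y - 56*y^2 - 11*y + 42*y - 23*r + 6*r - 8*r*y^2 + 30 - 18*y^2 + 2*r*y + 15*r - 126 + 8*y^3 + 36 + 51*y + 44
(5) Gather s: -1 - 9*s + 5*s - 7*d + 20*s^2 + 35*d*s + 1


(1) = -32*c^2 + 4*c
(2) = -4*l^2 + 44*l - 6*z^3 + z^2*(21*l - 19) + z*(12*l^2 - 139*l + 223) - 72
(3) = -7*c^3 + 21*c^2 + 28*c + x^2*(7*c + 7) + x*(-28*c - 28)
(4) = -2*r + 8*y^3 + y^2*(-8*r - 74) + y*(10*r + 82) - 16
(5) = -7*d + 20*s^2 + s*(35*d - 4)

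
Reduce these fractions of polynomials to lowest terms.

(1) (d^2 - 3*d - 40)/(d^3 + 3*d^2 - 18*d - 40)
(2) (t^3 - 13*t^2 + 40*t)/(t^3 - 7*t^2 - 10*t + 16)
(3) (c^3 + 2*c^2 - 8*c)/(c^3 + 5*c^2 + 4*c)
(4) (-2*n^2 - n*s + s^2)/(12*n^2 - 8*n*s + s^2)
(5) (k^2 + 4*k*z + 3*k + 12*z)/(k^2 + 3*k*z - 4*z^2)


(1) = (d - 8)/(d^2 - 2*d - 8)
(2) = (t^2 - 5*t)/(t^2 + t - 2)
(3) = (c - 2)/(c + 1)
(4) = (n + s)/(-6*n + s)
(5) = (-k - 3)/(-k + z)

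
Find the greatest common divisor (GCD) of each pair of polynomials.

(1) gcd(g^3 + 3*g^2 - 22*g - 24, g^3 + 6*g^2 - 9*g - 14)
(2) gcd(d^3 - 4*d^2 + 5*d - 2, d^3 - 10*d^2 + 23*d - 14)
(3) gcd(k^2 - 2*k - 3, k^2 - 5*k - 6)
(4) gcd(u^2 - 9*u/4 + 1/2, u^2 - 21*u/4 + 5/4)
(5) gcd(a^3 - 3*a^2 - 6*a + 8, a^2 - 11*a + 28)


(1) = gcd((g - 4)*(g + 1)*(g + 6), (g - 2)*(g + 1)*(g + 7)) = g + 1
(2) = gcd((d - 2)*(d - 1)^2, (d - 7)*(d - 2)*(d - 1)) = d^2 - 3*d + 2
(3) = gcd((k - 3)*(k + 1), (k - 6)*(k + 1)) = k + 1
(4) = gcd((u - 2)*(u - 1/4), (u - 5)*(u - 1/4)) = u - 1/4
(5) = a - 4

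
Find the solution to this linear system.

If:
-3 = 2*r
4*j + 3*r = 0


Then:
j = 9/8
r = -3/2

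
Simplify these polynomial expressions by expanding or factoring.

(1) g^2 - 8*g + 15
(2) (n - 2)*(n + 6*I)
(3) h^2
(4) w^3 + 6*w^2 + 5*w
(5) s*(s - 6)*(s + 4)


(1) = (g - 5)*(g - 3)
(2) = n^2 - 2*n + 6*I*n - 12*I
(3) = h^2
(4) = w*(w + 1)*(w + 5)
(5) = s^3 - 2*s^2 - 24*s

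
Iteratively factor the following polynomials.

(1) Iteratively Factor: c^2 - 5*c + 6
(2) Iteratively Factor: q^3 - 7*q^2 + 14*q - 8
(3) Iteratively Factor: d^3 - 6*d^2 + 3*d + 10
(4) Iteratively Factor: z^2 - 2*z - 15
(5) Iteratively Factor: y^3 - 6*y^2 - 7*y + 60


(1) = (c - 2)*(c - 3)
(2) = (q - 4)*(q^2 - 3*q + 2) = (q - 4)*(q - 2)*(q - 1)
(3) = (d - 5)*(d^2 - d - 2) = (d - 5)*(d + 1)*(d - 2)
(4) = (z + 3)*(z - 5)
(5) = (y - 4)*(y^2 - 2*y - 15) = (y - 4)*(y + 3)*(y - 5)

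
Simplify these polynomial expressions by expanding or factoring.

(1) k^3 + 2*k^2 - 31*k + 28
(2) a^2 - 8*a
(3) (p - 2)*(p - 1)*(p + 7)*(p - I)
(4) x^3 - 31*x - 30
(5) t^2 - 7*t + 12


(1) = (k - 4)*(k - 1)*(k + 7)
(2) = a*(a - 8)
(3) = p^4 + 4*p^3 - I*p^3 - 19*p^2 - 4*I*p^2 + 14*p + 19*I*p - 14*I
(4) = (x - 6)*(x + 1)*(x + 5)
(5) = (t - 4)*(t - 3)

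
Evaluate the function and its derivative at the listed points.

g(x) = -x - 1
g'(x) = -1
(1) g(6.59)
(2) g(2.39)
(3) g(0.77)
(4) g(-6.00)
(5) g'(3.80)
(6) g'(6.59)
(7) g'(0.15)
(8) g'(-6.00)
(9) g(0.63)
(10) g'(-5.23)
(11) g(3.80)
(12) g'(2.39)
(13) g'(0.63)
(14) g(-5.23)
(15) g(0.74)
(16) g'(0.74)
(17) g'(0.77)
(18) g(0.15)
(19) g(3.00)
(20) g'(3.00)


(1) = -7.59
(2) = -3.39
(3) = -1.77
(4) = 5.00
(5) = -1.00
(6) = -1.00
(7) = -1.00
(8) = -1.00
(9) = -1.63
(10) = -1.00
(11) = -4.80
(12) = -1.00
(13) = -1.00
(14) = 4.23
(15) = -1.74
(16) = -1.00
(17) = -1.00
(18) = -1.15
(19) = -4.00
(20) = -1.00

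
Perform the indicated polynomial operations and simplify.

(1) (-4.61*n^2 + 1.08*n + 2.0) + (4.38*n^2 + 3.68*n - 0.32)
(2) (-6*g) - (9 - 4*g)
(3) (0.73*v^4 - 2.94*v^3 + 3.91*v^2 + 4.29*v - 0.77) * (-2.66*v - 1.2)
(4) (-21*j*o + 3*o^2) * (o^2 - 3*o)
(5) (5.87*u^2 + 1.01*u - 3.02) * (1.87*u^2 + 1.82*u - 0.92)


(1) = -0.23*n^2 + 4.76*n + 1.68
(2) = -2*g - 9
(3) = -1.9418*v^5 + 6.9444*v^4 - 6.8726*v^3 - 16.1034*v^2 - 3.0998*v + 0.924
(4) = -21*j*o^3 + 63*j*o^2 + 3*o^4 - 9*o^3
(5) = 10.9769*u^4 + 12.5721*u^3 - 9.2096*u^2 - 6.4256*u + 2.7784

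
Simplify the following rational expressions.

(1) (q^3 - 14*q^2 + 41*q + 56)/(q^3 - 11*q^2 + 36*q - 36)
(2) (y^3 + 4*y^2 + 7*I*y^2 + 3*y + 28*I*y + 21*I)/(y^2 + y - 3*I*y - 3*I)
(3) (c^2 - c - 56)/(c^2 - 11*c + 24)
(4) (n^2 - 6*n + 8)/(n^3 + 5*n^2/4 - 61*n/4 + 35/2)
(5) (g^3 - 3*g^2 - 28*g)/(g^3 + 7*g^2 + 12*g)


(1) = (q^3 - 14*q^2 + 41*q + 56)/(q^3 - 11*q^2 + 36*q - 36)
(2) = (y^2 + y*(3 + 7*I) + 21*I)/(y - 3*I)
(3) = (c + 7)/(c - 3)
(4) = (4*n - 16)/(4*n^2 + 13*n - 35)
(5) = (g - 7)/(g + 3)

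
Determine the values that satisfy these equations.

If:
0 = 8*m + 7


Then:
m = -7/8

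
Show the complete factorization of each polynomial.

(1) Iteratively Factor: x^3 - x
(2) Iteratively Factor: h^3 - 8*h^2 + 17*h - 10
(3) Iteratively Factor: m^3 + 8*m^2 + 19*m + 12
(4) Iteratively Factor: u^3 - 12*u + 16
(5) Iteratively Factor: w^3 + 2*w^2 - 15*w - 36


(1) = (x - 1)*(x^2 + x) = x*(x - 1)*(x + 1)
(2) = (h - 1)*(h^2 - 7*h + 10) = (h - 5)*(h - 1)*(h - 2)
(3) = (m + 4)*(m^2 + 4*m + 3) = (m + 1)*(m + 4)*(m + 3)
(4) = (u + 4)*(u^2 - 4*u + 4) = (u - 2)*(u + 4)*(u - 2)
(5) = (w + 3)*(w^2 - w - 12) = (w - 4)*(w + 3)*(w + 3)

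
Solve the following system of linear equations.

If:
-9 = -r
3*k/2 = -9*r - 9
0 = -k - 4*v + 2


Then:
k = -60
r = 9
v = 31/2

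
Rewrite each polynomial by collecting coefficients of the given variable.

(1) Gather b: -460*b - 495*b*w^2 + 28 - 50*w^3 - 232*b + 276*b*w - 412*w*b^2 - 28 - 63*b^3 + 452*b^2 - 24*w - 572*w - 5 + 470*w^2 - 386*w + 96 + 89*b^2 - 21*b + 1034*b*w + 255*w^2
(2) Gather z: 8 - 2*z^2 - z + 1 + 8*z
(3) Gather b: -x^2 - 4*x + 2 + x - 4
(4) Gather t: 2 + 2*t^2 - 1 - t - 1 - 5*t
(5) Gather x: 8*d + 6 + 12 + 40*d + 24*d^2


(1) = -63*b^3 + b^2*(541 - 412*w) + b*(-495*w^2 + 1310*w - 713) - 50*w^3 + 725*w^2 - 982*w + 91
(2) = -2*z^2 + 7*z + 9
(3) = -x^2 - 3*x - 2
(4) = 2*t^2 - 6*t
(5) = 24*d^2 + 48*d + 18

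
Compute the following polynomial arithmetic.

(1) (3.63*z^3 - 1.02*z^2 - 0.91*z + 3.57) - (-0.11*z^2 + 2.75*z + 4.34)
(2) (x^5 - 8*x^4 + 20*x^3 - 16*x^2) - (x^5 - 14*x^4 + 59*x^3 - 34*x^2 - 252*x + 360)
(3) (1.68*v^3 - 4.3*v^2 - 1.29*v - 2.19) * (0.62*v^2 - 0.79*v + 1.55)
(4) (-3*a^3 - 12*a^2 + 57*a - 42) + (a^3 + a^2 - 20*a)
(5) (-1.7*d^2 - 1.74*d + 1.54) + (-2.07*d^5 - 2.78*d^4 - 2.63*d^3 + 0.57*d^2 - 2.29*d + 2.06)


(1) = 3.63*z^3 - 0.91*z^2 - 3.66*z - 0.77
(2) = 6*x^4 - 39*x^3 + 18*x^2 + 252*x - 360
(3) = 1.0416*v^5 - 3.9932*v^4 + 5.2012*v^3 - 7.0037*v^2 - 0.2694*v - 3.3945
(4) = -2*a^3 - 11*a^2 + 37*a - 42
(5) = -2.07*d^5 - 2.78*d^4 - 2.63*d^3 - 1.13*d^2 - 4.03*d + 3.6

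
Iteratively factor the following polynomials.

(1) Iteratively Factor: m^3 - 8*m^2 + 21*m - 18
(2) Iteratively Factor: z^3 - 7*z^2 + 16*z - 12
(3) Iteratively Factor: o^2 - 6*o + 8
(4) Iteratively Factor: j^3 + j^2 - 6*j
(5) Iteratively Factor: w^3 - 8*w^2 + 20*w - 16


(1) = (m - 3)*(m^2 - 5*m + 6) = (m - 3)^2*(m - 2)
(2) = (z - 3)*(z^2 - 4*z + 4) = (z - 3)*(z - 2)*(z - 2)
(3) = (o - 4)*(o - 2)
(4) = (j - 2)*(j^2 + 3*j) = j*(j - 2)*(j + 3)
(5) = (w - 4)*(w^2 - 4*w + 4) = (w - 4)*(w - 2)*(w - 2)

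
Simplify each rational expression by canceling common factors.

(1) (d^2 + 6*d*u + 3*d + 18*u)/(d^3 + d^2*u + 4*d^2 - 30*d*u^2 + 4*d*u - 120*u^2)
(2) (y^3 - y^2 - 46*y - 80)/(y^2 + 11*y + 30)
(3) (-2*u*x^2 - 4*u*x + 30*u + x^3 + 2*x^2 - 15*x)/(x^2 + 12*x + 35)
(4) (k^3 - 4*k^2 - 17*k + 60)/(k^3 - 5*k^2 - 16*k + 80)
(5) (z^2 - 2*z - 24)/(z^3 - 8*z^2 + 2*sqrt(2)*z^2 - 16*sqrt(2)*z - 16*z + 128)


(1) = (-d - 3)/(-d^2 + 5*d*u - 4*d + 20*u)
(2) = (y^2 - 6*y - 16)/(y + 6)
(3) = (-2*u*x + 6*u + x^2 - 3*x)/(x + 7)
(4) = (k - 3)/(k - 4)
(5) = (z^2 - 2*z - 24)/(z^3 + z^2*(-8 + 2*sqrt(2)) + z*(-16*sqrt(2) - 16) + 128)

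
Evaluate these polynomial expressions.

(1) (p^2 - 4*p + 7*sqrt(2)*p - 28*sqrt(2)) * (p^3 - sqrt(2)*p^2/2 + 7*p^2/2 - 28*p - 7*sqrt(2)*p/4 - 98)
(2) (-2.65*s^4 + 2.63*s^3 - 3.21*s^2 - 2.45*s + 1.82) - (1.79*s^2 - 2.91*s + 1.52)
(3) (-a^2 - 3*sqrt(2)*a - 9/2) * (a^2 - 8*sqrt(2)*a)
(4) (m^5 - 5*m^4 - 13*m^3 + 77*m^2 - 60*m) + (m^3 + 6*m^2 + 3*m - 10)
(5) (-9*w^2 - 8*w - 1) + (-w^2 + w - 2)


(1) = p^5 - p^4/2 + 13*sqrt(2)*p^4/2 - 49*p^3 - 13*sqrt(2)*p^3/4 - 287*sqrt(2)*p^2 + 35*p^2/2 + 98*sqrt(2)*p + 490*p + 2744*sqrt(2)
(2) = -2.65*s^4 + 2.63*s^3 - 5.0*s^2 + 0.46*s + 0.3
(3) = -a^4 + 5*sqrt(2)*a^3 + 87*a^2/2 + 36*sqrt(2)*a
(4) = m^5 - 5*m^4 - 12*m^3 + 83*m^2 - 57*m - 10
(5) = -10*w^2 - 7*w - 3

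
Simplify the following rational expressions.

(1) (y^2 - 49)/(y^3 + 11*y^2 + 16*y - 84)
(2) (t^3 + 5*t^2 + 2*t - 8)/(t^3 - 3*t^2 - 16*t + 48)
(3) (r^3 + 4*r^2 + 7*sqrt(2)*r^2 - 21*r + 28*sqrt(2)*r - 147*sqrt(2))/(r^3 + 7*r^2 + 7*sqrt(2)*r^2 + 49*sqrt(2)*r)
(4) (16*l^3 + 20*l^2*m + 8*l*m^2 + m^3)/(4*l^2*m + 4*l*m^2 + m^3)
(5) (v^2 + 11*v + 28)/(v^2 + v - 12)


(1) = (y - 7)/(y^2 + 4*y - 12)
(2) = (t^2 + t - 2)/(t^2 - 7*t + 12)
(3) = (r - 3)/r
(4) = (4*l + m)/m
(5) = (v + 7)/(v - 3)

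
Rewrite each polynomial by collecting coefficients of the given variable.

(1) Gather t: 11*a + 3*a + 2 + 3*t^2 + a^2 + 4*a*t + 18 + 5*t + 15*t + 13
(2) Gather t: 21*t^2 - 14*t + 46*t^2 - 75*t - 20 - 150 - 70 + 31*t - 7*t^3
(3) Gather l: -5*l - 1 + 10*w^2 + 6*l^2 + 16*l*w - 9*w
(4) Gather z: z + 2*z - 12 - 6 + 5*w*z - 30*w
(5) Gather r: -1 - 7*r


(1) = a^2 + 14*a + 3*t^2 + t*(4*a + 20) + 33
(2) = -7*t^3 + 67*t^2 - 58*t - 240
(3) = 6*l^2 + l*(16*w - 5) + 10*w^2 - 9*w - 1
(4) = -30*w + z*(5*w + 3) - 18
(5) = -7*r - 1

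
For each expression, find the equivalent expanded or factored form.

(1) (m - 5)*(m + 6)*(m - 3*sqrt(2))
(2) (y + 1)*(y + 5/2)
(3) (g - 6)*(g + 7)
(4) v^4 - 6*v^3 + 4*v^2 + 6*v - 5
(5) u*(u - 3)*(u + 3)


(1) = m^3 - 3*sqrt(2)*m^2 + m^2 - 30*m - 3*sqrt(2)*m + 90*sqrt(2)
(2) = y^2 + 7*y/2 + 5/2
(3) = g^2 + g - 42
(4) = (v - 5)*(v - 1)^2*(v + 1)
(5) = u^3 - 9*u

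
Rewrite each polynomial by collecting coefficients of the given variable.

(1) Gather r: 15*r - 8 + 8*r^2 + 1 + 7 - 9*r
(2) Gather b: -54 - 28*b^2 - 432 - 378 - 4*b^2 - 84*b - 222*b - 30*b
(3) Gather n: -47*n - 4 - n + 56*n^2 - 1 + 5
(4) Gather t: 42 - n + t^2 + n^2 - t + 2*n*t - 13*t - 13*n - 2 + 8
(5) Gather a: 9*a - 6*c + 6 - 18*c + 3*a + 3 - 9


(1) = 8*r^2 + 6*r
(2) = -32*b^2 - 336*b - 864
(3) = 56*n^2 - 48*n
(4) = n^2 - 14*n + t^2 + t*(2*n - 14) + 48
(5) = 12*a - 24*c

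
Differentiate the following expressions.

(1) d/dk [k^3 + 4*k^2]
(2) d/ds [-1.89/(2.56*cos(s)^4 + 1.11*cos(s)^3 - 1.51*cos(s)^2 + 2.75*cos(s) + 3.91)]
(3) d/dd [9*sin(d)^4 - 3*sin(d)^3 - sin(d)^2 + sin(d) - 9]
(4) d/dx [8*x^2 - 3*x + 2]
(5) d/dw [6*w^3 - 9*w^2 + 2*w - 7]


(1) = k*(3*k + 8)
(2) = (-19.3536*cos(s)^3 - 6.2937*cos(s)^2 + 5.7078*cos(s) - 5.1975)*sin(s)/(2.56*cos(s)^4 + 1.11*cos(s)^3 - 1.51*cos(s)^2 + 2.75*cos(s) + 3.91)^2
(3) = (36*sin(d)^3 - 9*sin(d)^2 - 2*sin(d) + 1)*cos(d)
(4) = 16*x - 3
(5) = 18*w^2 - 18*w + 2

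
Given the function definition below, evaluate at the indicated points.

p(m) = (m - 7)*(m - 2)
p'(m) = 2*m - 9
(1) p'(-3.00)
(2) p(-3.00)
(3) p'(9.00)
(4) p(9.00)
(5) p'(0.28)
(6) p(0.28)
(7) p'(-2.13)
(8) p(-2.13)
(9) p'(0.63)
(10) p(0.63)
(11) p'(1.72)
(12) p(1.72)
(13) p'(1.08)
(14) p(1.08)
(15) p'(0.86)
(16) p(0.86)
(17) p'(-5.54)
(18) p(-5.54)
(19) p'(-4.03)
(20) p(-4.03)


(1) = -15.00
(2) = 50.00
(3) = 9.00
(4) = 14.00
(5) = -8.44
(6) = 11.56
(7) = -13.26
(8) = 37.71
(9) = -7.74
(10) = 8.73
(11) = -5.56
(12) = 1.48
(13) = -6.84
(14) = 5.45
(15) = -7.28
(16) = 7.00
(17) = -20.08
(18) = 94.55
(19) = -17.06
(20) = 66.51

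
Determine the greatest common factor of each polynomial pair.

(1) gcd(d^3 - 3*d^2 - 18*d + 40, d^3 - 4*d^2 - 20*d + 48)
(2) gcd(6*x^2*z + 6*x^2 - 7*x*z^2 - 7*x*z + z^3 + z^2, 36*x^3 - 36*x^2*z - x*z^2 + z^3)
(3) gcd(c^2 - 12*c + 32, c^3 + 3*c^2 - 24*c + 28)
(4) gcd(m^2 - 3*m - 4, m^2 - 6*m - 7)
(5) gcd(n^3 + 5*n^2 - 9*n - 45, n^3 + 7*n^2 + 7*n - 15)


(1) = d^2 + 2*d - 8
(2) = gcd((-6*x + z)*(-x + z)*(z + 1), (-6*x + z)*(-x + z)*(6*x + z)) = 6*x^2 - 7*x*z + z^2
(3) = 1
(4) = gcd((m - 4)*(m + 1), (m - 7)*(m + 1)) = m + 1
(5) = gcd((n - 3)*(n + 3)*(n + 5), (n - 1)*(n + 3)*(n + 5)) = n^2 + 8*n + 15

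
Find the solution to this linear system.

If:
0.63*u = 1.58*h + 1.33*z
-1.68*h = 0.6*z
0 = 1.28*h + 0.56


Then:
h = -0.44
u = 1.49
z = 1.22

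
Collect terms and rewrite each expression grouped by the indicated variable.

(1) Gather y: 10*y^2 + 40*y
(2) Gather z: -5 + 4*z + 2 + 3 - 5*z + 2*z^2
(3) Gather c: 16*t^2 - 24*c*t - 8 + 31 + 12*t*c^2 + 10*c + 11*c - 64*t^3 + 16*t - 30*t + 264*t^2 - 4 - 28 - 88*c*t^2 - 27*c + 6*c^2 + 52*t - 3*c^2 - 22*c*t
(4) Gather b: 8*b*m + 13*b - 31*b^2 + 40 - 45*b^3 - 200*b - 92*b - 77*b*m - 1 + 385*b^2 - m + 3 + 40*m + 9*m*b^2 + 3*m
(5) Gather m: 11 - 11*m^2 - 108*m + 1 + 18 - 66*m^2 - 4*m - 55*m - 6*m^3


(1) = 10*y^2 + 40*y
(2) = 2*z^2 - z
(3) = c^2*(12*t + 3) + c*(-88*t^2 - 46*t - 6) - 64*t^3 + 280*t^2 + 38*t - 9
(4) = -45*b^3 + b^2*(9*m + 354) + b*(-69*m - 279) + 42*m + 42
(5) = -6*m^3 - 77*m^2 - 167*m + 30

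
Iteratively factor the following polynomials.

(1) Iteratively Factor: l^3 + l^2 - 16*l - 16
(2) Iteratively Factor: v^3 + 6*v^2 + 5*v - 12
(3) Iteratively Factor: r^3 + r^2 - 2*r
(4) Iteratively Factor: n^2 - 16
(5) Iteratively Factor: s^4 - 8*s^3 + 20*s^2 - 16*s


(1) = (l + 1)*(l^2 - 16) = (l - 4)*(l + 1)*(l + 4)
(2) = (v + 4)*(v^2 + 2*v - 3) = (v + 3)*(v + 4)*(v - 1)
(3) = (r + 2)*(r^2 - r) = (r - 1)*(r + 2)*(r)
(4) = (n + 4)*(n - 4)
(5) = (s - 4)*(s^3 - 4*s^2 + 4*s) = (s - 4)*(s - 2)*(s^2 - 2*s) = (s - 4)*(s - 2)^2*(s)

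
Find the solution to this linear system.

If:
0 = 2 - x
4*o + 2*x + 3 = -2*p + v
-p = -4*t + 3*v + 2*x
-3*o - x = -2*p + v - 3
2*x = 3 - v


Then:
o = -6/7
p = -16/7
t = -9/28
v = -1
x = 2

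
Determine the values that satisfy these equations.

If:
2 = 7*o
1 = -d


Then:
d = -1
o = 2/7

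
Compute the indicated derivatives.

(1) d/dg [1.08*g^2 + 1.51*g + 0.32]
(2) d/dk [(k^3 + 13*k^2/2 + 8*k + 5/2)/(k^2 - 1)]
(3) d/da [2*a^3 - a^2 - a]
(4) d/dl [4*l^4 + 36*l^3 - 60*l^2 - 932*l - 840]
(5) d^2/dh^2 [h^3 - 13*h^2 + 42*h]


(1) = 2.16*g + 1.51
(2) = (k^2 - 2*k - 8)/(k^2 - 2*k + 1)
(3) = 6*a^2 - 2*a - 1
(4) = 16*l^3 + 108*l^2 - 120*l - 932
(5) = 6*h - 26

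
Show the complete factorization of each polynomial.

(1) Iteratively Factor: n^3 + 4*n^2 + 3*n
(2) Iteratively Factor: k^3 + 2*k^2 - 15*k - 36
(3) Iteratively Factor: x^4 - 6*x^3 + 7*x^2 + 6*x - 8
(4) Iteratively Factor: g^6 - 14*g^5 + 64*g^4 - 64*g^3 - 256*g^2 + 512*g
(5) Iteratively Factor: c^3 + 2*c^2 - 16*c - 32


(1) = (n + 1)*(n^2 + 3*n) = n*(n + 1)*(n + 3)
(2) = (k - 4)*(k^2 + 6*k + 9) = (k - 4)*(k + 3)*(k + 3)
(3) = (x + 1)*(x^3 - 7*x^2 + 14*x - 8) = (x - 4)*(x + 1)*(x^2 - 3*x + 2) = (x - 4)*(x - 2)*(x + 1)*(x - 1)
(4) = (g + 2)*(g^5 - 16*g^4 + 96*g^3 - 256*g^2 + 256*g) = (g - 4)*(g + 2)*(g^4 - 12*g^3 + 48*g^2 - 64*g) = (g - 4)^2*(g + 2)*(g^3 - 8*g^2 + 16*g) = (g - 4)^3*(g + 2)*(g^2 - 4*g) = g*(g - 4)^3*(g + 2)*(g - 4)
(5) = (c + 4)*(c^2 - 2*c - 8) = (c + 2)*(c + 4)*(c - 4)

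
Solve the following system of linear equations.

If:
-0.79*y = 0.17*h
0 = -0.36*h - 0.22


Then:
h = -0.61
y = 0.13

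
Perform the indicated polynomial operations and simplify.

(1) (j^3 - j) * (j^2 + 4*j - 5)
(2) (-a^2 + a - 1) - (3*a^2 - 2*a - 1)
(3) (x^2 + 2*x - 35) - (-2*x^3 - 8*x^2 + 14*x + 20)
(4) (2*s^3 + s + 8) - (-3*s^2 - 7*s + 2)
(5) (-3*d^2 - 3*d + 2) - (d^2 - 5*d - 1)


(1) = j^5 + 4*j^4 - 6*j^3 - 4*j^2 + 5*j
(2) = -4*a^2 + 3*a
(3) = 2*x^3 + 9*x^2 - 12*x - 55
(4) = 2*s^3 + 3*s^2 + 8*s + 6
(5) = -4*d^2 + 2*d + 3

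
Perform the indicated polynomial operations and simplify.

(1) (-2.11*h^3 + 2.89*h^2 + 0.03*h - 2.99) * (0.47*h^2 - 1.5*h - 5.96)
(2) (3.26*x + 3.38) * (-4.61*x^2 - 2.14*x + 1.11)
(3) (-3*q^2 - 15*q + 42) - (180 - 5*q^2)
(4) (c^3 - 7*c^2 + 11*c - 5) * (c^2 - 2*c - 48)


(1) = -0.9917*h^5 + 4.5233*h^4 + 8.2547*h^3 - 18.6747*h^2 + 4.3062*h + 17.8204
(2) = -15.0286*x^3 - 22.5582*x^2 - 3.6146*x + 3.7518
(3) = 2*q^2 - 15*q - 138
(4) = c^5 - 9*c^4 - 23*c^3 + 309*c^2 - 518*c + 240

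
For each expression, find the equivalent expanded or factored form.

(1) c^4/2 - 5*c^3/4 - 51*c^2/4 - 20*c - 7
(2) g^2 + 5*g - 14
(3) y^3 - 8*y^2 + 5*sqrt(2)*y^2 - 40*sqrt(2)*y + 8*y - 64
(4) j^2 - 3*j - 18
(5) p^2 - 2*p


(1) = (c/2 + 1)*(c - 7)*(c + 1/2)*(c + 2)
(2) = (g - 2)*(g + 7)
(3) = (y - 8)*(y + sqrt(2))*(y + 4*sqrt(2))
(4) = (j - 6)*(j + 3)
(5) = p*(p - 2)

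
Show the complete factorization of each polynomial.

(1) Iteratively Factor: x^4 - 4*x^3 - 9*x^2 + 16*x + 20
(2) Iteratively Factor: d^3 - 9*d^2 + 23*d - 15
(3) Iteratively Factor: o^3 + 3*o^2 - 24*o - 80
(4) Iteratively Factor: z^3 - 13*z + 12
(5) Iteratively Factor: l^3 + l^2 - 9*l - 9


(1) = (x - 5)*(x^3 + x^2 - 4*x - 4) = (x - 5)*(x + 1)*(x^2 - 4) = (x - 5)*(x - 2)*(x + 1)*(x + 2)
(2) = (d - 5)*(d^2 - 4*d + 3) = (d - 5)*(d - 3)*(d - 1)
(3) = (o + 4)*(o^2 - o - 20) = (o + 4)^2*(o - 5)
(4) = (z - 1)*(z^2 + z - 12) = (z - 1)*(z + 4)*(z - 3)
(5) = (l - 3)*(l^2 + 4*l + 3) = (l - 3)*(l + 1)*(l + 3)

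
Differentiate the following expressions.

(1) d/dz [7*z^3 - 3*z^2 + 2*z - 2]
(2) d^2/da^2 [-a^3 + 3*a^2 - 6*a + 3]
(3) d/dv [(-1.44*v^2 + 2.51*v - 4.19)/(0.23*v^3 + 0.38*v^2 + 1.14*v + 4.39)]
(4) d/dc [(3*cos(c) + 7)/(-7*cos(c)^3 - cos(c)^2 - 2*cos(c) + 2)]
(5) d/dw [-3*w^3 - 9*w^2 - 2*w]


(1) = 21*z^2 - 6*z + 2
(2) = 6 - 6*a
(3) = (0.3312*v^4 - 1.1546*v^3 + 0.2957*v^2 - 9.4588*v + 15.7955)/(0.0529*v^6 + 0.1748*v^5 + 0.6688*v^4 + 2.8858*v^3 + 4.636*v^2 + 10.0092*v + 19.2721)
(4) = 32*(-21*cos(c)^3 - 75*cos(c)^2 - 7*cos(c) - 10)*sin(c)/(-29*cos(c) - 2*cos(2*c) - 7*cos(3*c) + 6)^2
(5) = -9*w^2 - 18*w - 2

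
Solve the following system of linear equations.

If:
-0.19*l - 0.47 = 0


Then:
l = -2.47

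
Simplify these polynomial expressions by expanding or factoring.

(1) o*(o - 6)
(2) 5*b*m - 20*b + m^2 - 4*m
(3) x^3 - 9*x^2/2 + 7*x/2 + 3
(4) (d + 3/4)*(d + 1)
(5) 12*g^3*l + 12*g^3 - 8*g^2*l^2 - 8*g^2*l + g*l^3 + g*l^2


(1) = o^2 - 6*o
(2) = (5*b + m)*(m - 4)
(3) = (x - 3)*(x - 2)*(x + 1/2)
(4) = d^2 + 7*d/4 + 3/4
(5) = (-6*g + l)*(-2*g + l)*(g*l + g)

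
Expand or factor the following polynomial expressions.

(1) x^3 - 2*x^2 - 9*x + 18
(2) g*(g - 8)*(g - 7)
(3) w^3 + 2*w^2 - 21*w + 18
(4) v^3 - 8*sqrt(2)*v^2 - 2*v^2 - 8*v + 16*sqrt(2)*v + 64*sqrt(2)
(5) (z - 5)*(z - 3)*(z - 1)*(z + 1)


(1) = (x - 3)*(x - 2)*(x + 3)
(2) = g^3 - 15*g^2 + 56*g
(3) = (w - 3)*(w - 1)*(w + 6)
(4) = (v - 4)*(v + 2)*(v - 8*sqrt(2))
(5) = z^4 - 8*z^3 + 14*z^2 + 8*z - 15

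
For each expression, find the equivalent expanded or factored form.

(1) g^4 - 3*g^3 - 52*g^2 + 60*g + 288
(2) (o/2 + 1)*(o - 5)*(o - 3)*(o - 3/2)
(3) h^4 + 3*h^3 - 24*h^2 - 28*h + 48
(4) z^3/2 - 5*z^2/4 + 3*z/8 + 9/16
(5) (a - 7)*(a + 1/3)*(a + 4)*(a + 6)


(1) = (g - 8)*(g - 3)*(g + 2)*(g + 6)
(2) = o^4/2 - 15*o^3/4 + 4*o^2 + 63*o/4 - 45/2
(3) = (h - 4)*(h - 1)*(h + 2)*(h + 6)
(4) = (z/2 + 1/4)*(z - 3/2)^2
(5) = a^4 + 10*a^3/3 - 45*a^2 - 550*a/3 - 56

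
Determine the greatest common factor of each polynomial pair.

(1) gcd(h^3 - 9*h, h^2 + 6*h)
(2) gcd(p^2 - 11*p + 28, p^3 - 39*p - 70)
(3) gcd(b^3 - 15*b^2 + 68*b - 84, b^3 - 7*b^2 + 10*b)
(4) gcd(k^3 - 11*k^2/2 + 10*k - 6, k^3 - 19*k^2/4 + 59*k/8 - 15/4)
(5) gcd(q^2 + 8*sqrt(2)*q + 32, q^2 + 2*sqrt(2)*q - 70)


(1) = h
(2) = gcd((p - 7)*(p - 4), (p - 7)*(p + 2)*(p + 5)) = p - 7
(3) = b - 2
(4) = k^2 - 7*k/2 + 3
(5) = gcd((q + 4*sqrt(2))^2, (q - 5*sqrt(2))*(q + 7*sqrt(2))) = 1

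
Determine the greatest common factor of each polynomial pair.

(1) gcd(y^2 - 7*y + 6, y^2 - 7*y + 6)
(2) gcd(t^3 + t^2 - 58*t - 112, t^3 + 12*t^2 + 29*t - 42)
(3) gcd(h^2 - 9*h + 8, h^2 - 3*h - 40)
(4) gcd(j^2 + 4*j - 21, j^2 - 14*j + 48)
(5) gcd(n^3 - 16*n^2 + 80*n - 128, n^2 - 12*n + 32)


(1) = gcd((y - 6)*(y - 1), (y - 6)*(y - 1)) = y^2 - 7*y + 6
(2) = t + 7
(3) = gcd((h - 8)*(h - 1), (h - 8)*(h + 5)) = h - 8
(4) = 1
(5) = gcd((n - 8)*(n - 4)^2, (n - 8)*(n - 4)) = n^2 - 12*n + 32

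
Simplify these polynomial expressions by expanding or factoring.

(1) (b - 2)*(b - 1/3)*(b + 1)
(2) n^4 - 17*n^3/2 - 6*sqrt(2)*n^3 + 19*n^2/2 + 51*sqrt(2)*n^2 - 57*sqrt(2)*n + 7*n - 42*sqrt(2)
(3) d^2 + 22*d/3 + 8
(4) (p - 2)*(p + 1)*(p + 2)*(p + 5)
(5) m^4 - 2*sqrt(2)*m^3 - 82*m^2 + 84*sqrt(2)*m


(1) = b^3 - 4*b^2/3 - 5*b/3 + 2/3
(2) = (n - 7)*(n - 2)*(n + 1/2)*(n - 6*sqrt(2))
(3) = (d + 4/3)*(d + 6)
(4) = p^4 + 6*p^3 + p^2 - 24*p - 20
(5) = m*(m - 7*sqrt(2))*(m - sqrt(2))*(m + 6*sqrt(2))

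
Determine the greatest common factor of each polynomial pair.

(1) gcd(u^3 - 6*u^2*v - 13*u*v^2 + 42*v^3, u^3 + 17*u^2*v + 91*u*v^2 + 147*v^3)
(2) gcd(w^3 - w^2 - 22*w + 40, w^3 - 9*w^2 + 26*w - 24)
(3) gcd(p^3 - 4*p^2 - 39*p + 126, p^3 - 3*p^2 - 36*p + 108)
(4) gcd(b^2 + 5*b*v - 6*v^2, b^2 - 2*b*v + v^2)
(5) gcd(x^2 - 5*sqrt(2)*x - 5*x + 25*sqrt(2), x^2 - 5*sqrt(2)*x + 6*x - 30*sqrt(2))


(1) = gcd((u - 7*v)*(u - 2*v)*(u + 3*v), (u + 3*v)*(u + 7*v)^2) = u + 3*v
(2) = gcd((w - 4)*(w - 2)*(w + 5), (w - 4)*(w - 3)*(w - 2)) = w^2 - 6*w + 8
(3) = gcd((p - 7)*(p - 3)*(p + 6), (p - 6)*(p - 3)*(p + 6)) = p^2 + 3*p - 18
(4) = -b + v
(5) = x - 5*sqrt(2)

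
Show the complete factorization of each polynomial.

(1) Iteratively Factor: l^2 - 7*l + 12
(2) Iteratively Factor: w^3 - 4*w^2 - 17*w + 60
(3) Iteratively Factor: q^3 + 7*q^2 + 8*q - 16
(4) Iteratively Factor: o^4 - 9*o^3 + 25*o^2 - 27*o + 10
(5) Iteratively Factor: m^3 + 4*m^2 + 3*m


(1) = (l - 3)*(l - 4)
(2) = (w - 5)*(w^2 + w - 12) = (w - 5)*(w - 3)*(w + 4)
(3) = (q + 4)*(q^2 + 3*q - 4) = (q + 4)^2*(q - 1)
(4) = (o - 5)*(o^3 - 4*o^2 + 5*o - 2) = (o - 5)*(o - 1)*(o^2 - 3*o + 2) = (o - 5)*(o - 1)^2*(o - 2)
(5) = (m + 1)*(m^2 + 3*m) = m*(m + 1)*(m + 3)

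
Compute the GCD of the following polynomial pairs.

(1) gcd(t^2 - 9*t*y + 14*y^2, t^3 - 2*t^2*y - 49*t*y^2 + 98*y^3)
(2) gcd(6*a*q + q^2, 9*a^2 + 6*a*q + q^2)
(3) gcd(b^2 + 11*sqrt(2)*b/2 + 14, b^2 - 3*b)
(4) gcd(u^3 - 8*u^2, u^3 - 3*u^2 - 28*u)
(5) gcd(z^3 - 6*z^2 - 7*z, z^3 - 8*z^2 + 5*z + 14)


(1) = t^2 - 9*t*y + 14*y^2
(2) = gcd(q*(6*a + q), (3*a + q)^2) = 1
(3) = 1
(4) = gcd(u^2*(u - 8), u*(u - 7)*(u + 4)) = u
(5) = gcd(z*(z - 7)*(z + 1), (z - 7)*(z - 2)*(z + 1)) = z^2 - 6*z - 7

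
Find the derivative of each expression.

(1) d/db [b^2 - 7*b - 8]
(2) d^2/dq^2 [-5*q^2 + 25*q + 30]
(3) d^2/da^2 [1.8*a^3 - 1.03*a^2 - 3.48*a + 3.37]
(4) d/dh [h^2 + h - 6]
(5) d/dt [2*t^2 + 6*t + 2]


(1) = 2*b - 7
(2) = -10
(3) = 10.8*a - 2.06
(4) = 2*h + 1
(5) = 4*t + 6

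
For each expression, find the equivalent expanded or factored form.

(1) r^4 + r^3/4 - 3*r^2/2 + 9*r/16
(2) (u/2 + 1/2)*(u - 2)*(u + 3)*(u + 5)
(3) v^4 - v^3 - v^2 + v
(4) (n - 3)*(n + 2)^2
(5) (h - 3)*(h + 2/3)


(1) = r*(r - 3/4)*(r - 1/2)*(r + 3/2)
(2) = u^4/2 + 7*u^3/2 + 5*u^2/2 - 31*u/2 - 15
(3) = v*(v - 1)^2*(v + 1)
(4) = n^3 + n^2 - 8*n - 12
(5) = h^2 - 7*h/3 - 2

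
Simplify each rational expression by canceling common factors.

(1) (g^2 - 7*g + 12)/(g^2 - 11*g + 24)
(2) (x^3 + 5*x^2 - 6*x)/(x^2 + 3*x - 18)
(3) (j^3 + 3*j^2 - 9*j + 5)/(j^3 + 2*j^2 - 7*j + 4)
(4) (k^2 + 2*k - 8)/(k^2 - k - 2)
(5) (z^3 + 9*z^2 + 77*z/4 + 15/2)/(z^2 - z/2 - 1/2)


(1) = (g - 4)/(g - 8)
(2) = (x^2 - x)/(x - 3)
(3) = (j + 5)/(j + 4)
(4) = (k + 4)/(k + 1)
(5) = (2*z^2 + 17*z + 30)/(2*z - 2)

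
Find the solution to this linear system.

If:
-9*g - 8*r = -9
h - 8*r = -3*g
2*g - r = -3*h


Then:
g = 207/263
h = -117/263
r = 63/263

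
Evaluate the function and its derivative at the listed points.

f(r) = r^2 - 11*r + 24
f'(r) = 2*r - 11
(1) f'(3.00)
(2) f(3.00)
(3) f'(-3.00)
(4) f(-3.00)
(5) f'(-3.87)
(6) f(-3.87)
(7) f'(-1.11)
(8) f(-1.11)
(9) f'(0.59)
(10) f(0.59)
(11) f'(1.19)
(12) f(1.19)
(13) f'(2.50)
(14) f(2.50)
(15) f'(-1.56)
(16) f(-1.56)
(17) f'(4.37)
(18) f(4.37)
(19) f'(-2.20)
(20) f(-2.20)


(1) = -5.00
(2) = 0.00
(3) = -17.00
(4) = 66.00
(5) = -18.74
(6) = 81.55
(7) = -13.22
(8) = 37.44
(9) = -9.82
(10) = 17.86
(11) = -8.62
(12) = 12.33
(13) = -6.00
(14) = 2.75
(15) = -14.12
(16) = 43.59
(17) = -2.26
(18) = -4.97
(19) = -15.40
(20) = 53.04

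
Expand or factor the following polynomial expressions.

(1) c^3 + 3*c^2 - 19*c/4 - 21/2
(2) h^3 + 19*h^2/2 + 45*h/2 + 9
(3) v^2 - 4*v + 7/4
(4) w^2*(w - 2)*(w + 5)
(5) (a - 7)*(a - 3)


(1) = (c - 2)*(c + 3/2)*(c + 7/2)
(2) = (h + 1/2)*(h + 3)*(h + 6)
(3) = (v - 7/2)*(v - 1/2)
(4) = w^4 + 3*w^3 - 10*w^2
(5) = a^2 - 10*a + 21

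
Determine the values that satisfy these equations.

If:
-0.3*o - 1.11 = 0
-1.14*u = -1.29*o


Then:
o = -3.70
u = -4.19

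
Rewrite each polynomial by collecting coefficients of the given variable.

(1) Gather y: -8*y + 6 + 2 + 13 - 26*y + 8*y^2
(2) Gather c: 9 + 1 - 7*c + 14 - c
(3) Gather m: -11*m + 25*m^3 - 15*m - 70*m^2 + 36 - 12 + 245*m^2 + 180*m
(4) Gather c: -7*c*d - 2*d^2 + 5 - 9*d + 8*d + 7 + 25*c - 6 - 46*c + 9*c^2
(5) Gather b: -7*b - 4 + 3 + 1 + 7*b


(1) = 8*y^2 - 34*y + 21
(2) = 24 - 8*c
(3) = 25*m^3 + 175*m^2 + 154*m + 24
(4) = 9*c^2 + c*(-7*d - 21) - 2*d^2 - d + 6
(5) = 0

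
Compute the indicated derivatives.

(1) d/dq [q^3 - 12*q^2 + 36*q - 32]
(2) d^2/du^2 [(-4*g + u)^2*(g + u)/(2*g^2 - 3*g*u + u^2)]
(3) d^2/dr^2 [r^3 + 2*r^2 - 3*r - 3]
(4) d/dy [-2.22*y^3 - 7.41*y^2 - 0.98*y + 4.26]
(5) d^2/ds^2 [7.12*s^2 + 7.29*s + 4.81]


(1) = 3*q^2 - 24*q + 36
(2) = 12*g^2*(22*g^3 - 30*g^2*u + 12*g*u^2 - u^3)/(8*g^6 - 36*g^5*u + 66*g^4*u^2 - 63*g^3*u^3 + 33*g^2*u^4 - 9*g*u^5 + u^6)
(3) = 6*r + 4
(4) = -6.66*y^2 - 14.82*y - 0.98
(5) = 14.2400000000000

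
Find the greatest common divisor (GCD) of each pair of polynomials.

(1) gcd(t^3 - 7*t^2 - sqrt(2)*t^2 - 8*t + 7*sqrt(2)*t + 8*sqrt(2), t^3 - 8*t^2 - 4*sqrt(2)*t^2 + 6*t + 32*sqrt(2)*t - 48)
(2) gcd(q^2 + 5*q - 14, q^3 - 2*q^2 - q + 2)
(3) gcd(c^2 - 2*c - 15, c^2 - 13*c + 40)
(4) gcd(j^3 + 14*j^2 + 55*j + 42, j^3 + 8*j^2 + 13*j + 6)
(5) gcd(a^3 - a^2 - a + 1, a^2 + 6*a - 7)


(1) = gcd((t - 8)*(t + 1)*(t - sqrt(2)), (t - 8)*(t - 3*sqrt(2))*(t - sqrt(2))) = t^2 + t*(-8 - sqrt(2)) + 8*sqrt(2)
(2) = q - 2
(3) = c - 5
(4) = gcd((j + 1)*(j + 6)*(j + 7), (j + 1)^2*(j + 6)) = j^2 + 7*j + 6
(5) = gcd((a - 1)^2*(a + 1), (a - 1)*(a + 7)) = a - 1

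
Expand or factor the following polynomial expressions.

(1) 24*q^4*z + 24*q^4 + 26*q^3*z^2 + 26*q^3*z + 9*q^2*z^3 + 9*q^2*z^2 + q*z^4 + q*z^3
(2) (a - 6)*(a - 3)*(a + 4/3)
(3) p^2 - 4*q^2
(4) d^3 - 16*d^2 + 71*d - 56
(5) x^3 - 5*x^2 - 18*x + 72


(1) = (2*q + z)*(3*q + z)*(4*q + z)*(q*z + q)
(2) = a^3 - 23*a^2/3 + 6*a + 24
(3) = (p - 2*q)*(p + 2*q)
(4) = (d - 8)*(d - 7)*(d - 1)
(5) = (x - 6)*(x - 3)*(x + 4)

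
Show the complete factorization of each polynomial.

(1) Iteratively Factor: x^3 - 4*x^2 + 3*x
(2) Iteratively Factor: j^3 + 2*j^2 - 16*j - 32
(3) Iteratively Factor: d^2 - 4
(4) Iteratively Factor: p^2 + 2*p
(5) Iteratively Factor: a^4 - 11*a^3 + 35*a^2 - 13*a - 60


(1) = (x - 1)*(x^2 - 3*x) = x*(x - 1)*(x - 3)
(2) = (j - 4)*(j^2 + 6*j + 8) = (j - 4)*(j + 4)*(j + 2)
(3) = (d - 2)*(d + 2)
(4) = (p + 2)*(p)
(5) = (a - 3)*(a^3 - 8*a^2 + 11*a + 20) = (a - 5)*(a - 3)*(a^2 - 3*a - 4) = (a - 5)*(a - 4)*(a - 3)*(a + 1)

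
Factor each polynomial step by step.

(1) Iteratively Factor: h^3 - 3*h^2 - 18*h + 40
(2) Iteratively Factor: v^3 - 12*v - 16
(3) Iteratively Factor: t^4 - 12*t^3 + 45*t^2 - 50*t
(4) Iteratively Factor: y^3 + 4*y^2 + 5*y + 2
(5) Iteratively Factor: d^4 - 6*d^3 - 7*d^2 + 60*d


(1) = (h + 4)*(h^2 - 7*h + 10) = (h - 2)*(h + 4)*(h - 5)
(2) = (v + 2)*(v^2 - 2*v - 8) = (v - 4)*(v + 2)*(v + 2)
(3) = (t)*(t^3 - 12*t^2 + 45*t - 50) = t*(t - 2)*(t^2 - 10*t + 25) = t*(t - 5)*(t - 2)*(t - 5)
(4) = (y + 1)*(y^2 + 3*y + 2) = (y + 1)*(y + 2)*(y + 1)
(5) = (d - 5)*(d^3 - d^2 - 12*d) = (d - 5)*(d + 3)*(d^2 - 4*d) = (d - 5)*(d - 4)*(d + 3)*(d)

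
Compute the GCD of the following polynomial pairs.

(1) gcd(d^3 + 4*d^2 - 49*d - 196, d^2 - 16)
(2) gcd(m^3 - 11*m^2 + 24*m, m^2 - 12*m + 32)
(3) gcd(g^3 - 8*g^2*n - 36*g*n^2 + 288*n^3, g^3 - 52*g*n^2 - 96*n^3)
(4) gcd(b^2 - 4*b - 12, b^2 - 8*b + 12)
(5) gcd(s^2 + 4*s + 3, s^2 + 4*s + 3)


(1) = gcd((d - 7)*(d + 4)*(d + 7), (d - 4)*(d + 4)) = d + 4
(2) = gcd(m*(m - 8)*(m - 3), (m - 8)*(m - 4)) = m - 8
(3) = g^2 - 2*g*n - 48*n^2
(4) = gcd((b - 6)*(b + 2), (b - 6)*(b - 2)) = b - 6
(5) = s^2 + 4*s + 3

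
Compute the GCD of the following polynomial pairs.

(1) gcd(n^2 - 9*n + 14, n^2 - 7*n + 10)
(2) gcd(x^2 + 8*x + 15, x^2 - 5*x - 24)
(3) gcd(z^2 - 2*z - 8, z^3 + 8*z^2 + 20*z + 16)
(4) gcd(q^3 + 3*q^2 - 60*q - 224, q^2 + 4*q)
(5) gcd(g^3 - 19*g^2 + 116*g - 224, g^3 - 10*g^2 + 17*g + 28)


(1) = n - 2
(2) = gcd((x + 3)*(x + 5), (x - 8)*(x + 3)) = x + 3
(3) = gcd((z - 4)*(z + 2), (z + 2)^2*(z + 4)) = z + 2
(4) = q + 4
(5) = g^2 - 11*g + 28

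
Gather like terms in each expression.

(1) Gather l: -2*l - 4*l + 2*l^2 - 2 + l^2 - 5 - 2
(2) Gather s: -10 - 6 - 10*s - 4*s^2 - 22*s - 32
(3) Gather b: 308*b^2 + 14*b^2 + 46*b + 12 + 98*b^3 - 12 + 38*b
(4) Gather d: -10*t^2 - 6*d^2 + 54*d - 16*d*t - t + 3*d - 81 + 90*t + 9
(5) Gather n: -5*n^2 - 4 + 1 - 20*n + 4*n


(1) = 3*l^2 - 6*l - 9
(2) = -4*s^2 - 32*s - 48
(3) = 98*b^3 + 322*b^2 + 84*b
(4) = -6*d^2 + d*(57 - 16*t) - 10*t^2 + 89*t - 72
(5) = -5*n^2 - 16*n - 3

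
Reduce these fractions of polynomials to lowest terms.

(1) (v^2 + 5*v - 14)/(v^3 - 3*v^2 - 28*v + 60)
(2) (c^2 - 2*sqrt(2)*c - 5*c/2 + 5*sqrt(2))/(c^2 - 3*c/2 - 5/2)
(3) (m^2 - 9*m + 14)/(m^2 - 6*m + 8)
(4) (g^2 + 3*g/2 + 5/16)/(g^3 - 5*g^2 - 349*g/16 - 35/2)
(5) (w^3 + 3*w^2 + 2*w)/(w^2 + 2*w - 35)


(1) = (v + 7)/(v^2 - v - 30)
(2) = (4*c - 8*sqrt(2))/(4*c + 4)
(3) = (m - 7)/(m - 4)
(4) = (4*g + 1)/(4*g^2 - 25*g - 56)
(5) = (w^3 + 3*w^2 + 2*w)/(w^2 + 2*w - 35)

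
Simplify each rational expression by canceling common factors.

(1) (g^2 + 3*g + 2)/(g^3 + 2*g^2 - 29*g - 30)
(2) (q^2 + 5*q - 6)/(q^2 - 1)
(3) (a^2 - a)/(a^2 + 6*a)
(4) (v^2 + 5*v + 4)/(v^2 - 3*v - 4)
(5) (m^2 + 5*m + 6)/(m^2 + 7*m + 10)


(1) = (g + 2)/(g^2 + g - 30)
(2) = (q + 6)/(q + 1)
(3) = (a - 1)/(a + 6)
(4) = (v + 4)/(v - 4)
(5) = (m + 3)/(m + 5)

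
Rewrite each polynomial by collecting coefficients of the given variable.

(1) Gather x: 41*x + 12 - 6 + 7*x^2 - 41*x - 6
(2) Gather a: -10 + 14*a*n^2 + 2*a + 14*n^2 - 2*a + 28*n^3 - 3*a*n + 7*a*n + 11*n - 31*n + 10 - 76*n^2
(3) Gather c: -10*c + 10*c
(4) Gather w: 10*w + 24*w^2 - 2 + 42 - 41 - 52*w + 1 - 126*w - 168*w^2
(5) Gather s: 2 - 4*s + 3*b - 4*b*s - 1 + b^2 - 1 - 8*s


(1) = 7*x^2
(2) = a*(14*n^2 + 4*n) + 28*n^3 - 62*n^2 - 20*n
(3) = 0
(4) = -144*w^2 - 168*w
(5) = b^2 + 3*b + s*(-4*b - 12)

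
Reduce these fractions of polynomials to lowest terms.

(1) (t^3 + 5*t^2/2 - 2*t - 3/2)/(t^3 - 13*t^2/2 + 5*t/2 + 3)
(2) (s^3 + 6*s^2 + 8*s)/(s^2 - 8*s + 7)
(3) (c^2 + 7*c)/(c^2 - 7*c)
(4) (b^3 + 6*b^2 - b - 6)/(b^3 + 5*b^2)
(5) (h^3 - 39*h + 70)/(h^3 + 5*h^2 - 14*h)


(1) = (t + 3)/(t - 6)
(2) = (s^3 + 6*s^2 + 8*s)/(s^2 - 8*s + 7)
(3) = (c + 7)/(c - 7)
(4) = (b^3 + 6*b^2 - b - 6)/(b^3 + 5*b^2)
(5) = (h - 5)/h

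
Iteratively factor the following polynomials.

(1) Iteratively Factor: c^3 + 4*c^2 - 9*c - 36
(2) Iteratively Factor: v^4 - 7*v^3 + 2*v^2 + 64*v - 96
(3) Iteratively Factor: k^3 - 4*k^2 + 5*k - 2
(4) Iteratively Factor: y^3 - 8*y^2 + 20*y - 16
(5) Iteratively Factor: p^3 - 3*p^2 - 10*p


(1) = (c + 4)*(c^2 - 9) = (c + 3)*(c + 4)*(c - 3)
(2) = (v - 2)*(v^3 - 5*v^2 - 8*v + 48) = (v - 4)*(v - 2)*(v^2 - v - 12) = (v - 4)^2*(v - 2)*(v + 3)
(3) = (k - 1)*(k^2 - 3*k + 2) = (k - 2)*(k - 1)*(k - 1)
(4) = (y - 4)*(y^2 - 4*y + 4) = (y - 4)*(y - 2)*(y - 2)
(5) = (p + 2)*(p^2 - 5*p) = p*(p + 2)*(p - 5)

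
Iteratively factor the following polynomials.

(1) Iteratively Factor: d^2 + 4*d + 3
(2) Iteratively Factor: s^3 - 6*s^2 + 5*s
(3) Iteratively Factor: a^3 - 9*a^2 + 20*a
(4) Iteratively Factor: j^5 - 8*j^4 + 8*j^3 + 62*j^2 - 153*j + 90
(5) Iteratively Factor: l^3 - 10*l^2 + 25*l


(1) = (d + 3)*(d + 1)
(2) = (s - 1)*(s^2 - 5*s) = s*(s - 1)*(s - 5)
(3) = (a - 5)*(a^2 - 4*a) = a*(a - 5)*(a - 4)
(4) = (j - 2)*(j^4 - 6*j^3 - 4*j^2 + 54*j - 45) = (j - 2)*(j - 1)*(j^3 - 5*j^2 - 9*j + 45) = (j - 2)*(j - 1)*(j + 3)*(j^2 - 8*j + 15) = (j - 3)*(j - 2)*(j - 1)*(j + 3)*(j - 5)
(5) = (l - 5)*(l^2 - 5*l) = l*(l - 5)*(l - 5)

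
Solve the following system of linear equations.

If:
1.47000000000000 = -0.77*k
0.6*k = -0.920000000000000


Then:
No Solution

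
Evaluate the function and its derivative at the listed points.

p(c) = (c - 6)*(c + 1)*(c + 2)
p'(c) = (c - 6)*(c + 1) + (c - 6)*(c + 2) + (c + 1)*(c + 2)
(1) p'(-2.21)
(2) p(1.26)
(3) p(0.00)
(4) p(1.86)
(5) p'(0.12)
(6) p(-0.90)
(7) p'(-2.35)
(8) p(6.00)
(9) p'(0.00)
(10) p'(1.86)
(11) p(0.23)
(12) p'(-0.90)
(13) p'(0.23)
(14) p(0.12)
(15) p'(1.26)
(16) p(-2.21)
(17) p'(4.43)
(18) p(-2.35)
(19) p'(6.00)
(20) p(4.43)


(1) = 11.91
(2) = -34.92
(3) = -12.00
(4) = -45.70
(5) = -16.68
(6) = -0.76
(7) = 14.67
(8) = 0.00
(9) = -16.00
(10) = -16.78
(11) = -15.83
(12) = -8.17
(13) = -17.22
(14) = -13.96
(15) = -18.80
(16) = -2.09
(17) = 16.29
(18) = -3.95
(19) = 56.00
(20) = -54.82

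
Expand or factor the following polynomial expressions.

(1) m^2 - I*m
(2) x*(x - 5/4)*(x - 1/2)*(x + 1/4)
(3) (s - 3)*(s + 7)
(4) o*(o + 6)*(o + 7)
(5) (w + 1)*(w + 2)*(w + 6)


(1) = m*(m - I)
(2) = x^4 - 3*x^3/2 + 3*x^2/16 + 5*x/32
(3) = s^2 + 4*s - 21
(4) = o^3 + 13*o^2 + 42*o
(5) = w^3 + 9*w^2 + 20*w + 12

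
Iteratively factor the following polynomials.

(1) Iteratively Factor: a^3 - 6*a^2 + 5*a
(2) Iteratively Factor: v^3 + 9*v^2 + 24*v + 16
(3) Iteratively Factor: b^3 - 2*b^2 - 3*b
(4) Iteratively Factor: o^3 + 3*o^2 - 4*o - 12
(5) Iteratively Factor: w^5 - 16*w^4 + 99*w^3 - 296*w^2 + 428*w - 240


(1) = (a - 5)*(a^2 - a) = a*(a - 5)*(a - 1)
(2) = (v + 4)*(v^2 + 5*v + 4) = (v + 1)*(v + 4)*(v + 4)
(3) = (b - 3)*(b^2 + b) = b*(b - 3)*(b + 1)
(4) = (o - 2)*(o^2 + 5*o + 6) = (o - 2)*(o + 2)*(o + 3)
(5) = (w - 2)*(w^4 - 14*w^3 + 71*w^2 - 154*w + 120) = (w - 5)*(w - 2)*(w^3 - 9*w^2 + 26*w - 24) = (w - 5)*(w - 4)*(w - 2)*(w^2 - 5*w + 6) = (w - 5)*(w - 4)*(w - 2)^2*(w - 3)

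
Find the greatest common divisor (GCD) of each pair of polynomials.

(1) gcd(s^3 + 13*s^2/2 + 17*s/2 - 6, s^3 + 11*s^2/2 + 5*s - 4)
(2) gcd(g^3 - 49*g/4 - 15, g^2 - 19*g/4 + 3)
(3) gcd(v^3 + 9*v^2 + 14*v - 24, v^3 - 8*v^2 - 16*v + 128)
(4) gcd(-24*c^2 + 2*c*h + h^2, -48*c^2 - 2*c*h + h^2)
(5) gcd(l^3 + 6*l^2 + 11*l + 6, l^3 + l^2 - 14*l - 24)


(1) = s^2 + 7*s/2 - 2
(2) = g - 4
(3) = gcd((v - 1)*(v + 4)*(v + 6), (v - 8)*(v - 4)*(v + 4)) = v + 4
(4) = 6*c + h
(5) = gcd((l + 1)*(l + 2)*(l + 3), (l - 4)*(l + 2)*(l + 3)) = l^2 + 5*l + 6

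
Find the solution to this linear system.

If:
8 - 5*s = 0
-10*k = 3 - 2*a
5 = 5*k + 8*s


Then:
a = -63/10
k = -39/25
s = 8/5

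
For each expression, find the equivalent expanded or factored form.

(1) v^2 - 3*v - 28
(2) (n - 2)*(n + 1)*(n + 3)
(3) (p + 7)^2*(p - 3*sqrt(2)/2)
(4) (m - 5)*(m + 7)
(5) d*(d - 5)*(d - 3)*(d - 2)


(1) = (v - 7)*(v + 4)
(2) = n^3 + 2*n^2 - 5*n - 6
(3) = p^3 - 3*sqrt(2)*p^2/2 + 14*p^2 - 21*sqrt(2)*p + 49*p - 147*sqrt(2)/2
(4) = m^2 + 2*m - 35
(5) = d^4 - 10*d^3 + 31*d^2 - 30*d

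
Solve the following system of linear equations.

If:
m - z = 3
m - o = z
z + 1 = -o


Then:
m = -1
o = 3
z = -4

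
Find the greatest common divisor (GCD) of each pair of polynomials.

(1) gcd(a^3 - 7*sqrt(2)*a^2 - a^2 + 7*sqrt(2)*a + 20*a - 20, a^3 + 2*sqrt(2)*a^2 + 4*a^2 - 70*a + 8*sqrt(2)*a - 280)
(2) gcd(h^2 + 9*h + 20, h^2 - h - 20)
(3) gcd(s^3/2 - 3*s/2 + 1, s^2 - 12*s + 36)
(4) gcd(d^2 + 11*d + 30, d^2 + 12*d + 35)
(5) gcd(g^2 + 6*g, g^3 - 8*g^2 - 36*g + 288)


(1) = a - 5*sqrt(2)
(2) = gcd((h + 4)*(h + 5), (h - 5)*(h + 4)) = h + 4
(3) = 1
(4) = gcd((d + 5)*(d + 6), (d + 5)*(d + 7)) = d + 5
(5) = g + 6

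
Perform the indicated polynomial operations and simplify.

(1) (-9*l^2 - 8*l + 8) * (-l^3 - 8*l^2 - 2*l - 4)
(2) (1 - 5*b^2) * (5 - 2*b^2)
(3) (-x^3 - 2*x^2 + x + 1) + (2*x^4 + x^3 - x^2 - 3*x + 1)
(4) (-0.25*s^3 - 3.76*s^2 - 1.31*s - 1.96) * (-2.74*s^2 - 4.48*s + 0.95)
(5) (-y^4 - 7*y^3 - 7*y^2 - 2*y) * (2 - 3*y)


(1) = 9*l^5 + 80*l^4 + 74*l^3 - 12*l^2 + 16*l - 32
(2) = 10*b^4 - 27*b^2 + 5
(3) = 2*x^4 - 3*x^2 - 2*x + 2
(4) = 0.685*s^5 + 11.4224*s^4 + 20.1967*s^3 + 7.6672*s^2 + 7.5363*s - 1.862
(5) = 3*y^5 + 19*y^4 + 7*y^3 - 8*y^2 - 4*y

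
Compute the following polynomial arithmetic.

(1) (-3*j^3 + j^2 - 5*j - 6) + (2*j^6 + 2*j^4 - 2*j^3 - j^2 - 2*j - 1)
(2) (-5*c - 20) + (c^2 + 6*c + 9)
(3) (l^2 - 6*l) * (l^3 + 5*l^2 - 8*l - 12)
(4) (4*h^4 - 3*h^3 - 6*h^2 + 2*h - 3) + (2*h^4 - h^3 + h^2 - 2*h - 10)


(1) = 2*j^6 + 2*j^4 - 5*j^3 - 7*j - 7
(2) = c^2 + c - 11
(3) = l^5 - l^4 - 38*l^3 + 36*l^2 + 72*l
(4) = 6*h^4 - 4*h^3 - 5*h^2 - 13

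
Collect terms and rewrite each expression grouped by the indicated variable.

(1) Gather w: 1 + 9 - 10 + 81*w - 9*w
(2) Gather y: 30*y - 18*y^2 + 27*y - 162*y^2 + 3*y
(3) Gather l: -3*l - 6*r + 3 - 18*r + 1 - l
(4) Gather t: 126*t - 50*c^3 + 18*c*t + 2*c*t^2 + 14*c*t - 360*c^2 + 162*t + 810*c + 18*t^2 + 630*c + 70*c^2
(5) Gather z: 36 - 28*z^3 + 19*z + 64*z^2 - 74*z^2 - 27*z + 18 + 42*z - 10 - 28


(1) = 72*w
(2) = -180*y^2 + 60*y
(3) = -4*l - 24*r + 4
(4) = -50*c^3 - 290*c^2 + 1440*c + t^2*(2*c + 18) + t*(32*c + 288)
(5) = -28*z^3 - 10*z^2 + 34*z + 16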